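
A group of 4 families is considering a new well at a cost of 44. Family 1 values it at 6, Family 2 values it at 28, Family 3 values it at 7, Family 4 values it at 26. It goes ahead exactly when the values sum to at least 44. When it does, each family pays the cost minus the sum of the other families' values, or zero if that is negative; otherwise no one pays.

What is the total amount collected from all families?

8

Total value 67 ≥ cost 44, so it is built.
Family 1: others sum to 61; max(0, 44 - 61) = 0.
Family 2: others sum to 39; max(0, 44 - 39) = 5.
Family 3: others sum to 60; max(0, 44 - 60) = 0.
Family 4: others sum to 41; max(0, 44 - 41) = 3.
Total collected = 0 + 5 + 0 + 3 = 8.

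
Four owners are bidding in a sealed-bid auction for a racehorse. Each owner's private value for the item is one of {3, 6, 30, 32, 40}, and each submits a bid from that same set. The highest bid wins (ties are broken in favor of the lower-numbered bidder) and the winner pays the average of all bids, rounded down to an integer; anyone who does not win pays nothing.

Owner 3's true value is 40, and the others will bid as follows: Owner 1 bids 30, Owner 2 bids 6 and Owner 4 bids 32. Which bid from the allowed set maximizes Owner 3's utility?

Bid 3: loses, pays 0, utility 0.
Bid 6: loses, pays 0, utility 0.
Bid 30: loses, pays 0, utility 0.
Bid 32: wins, pays 25, utility 40 - 25 = 15.
Bid 40: wins, pays 27, utility 40 - 27 = 13.
The best choice is 32 with utility 15.

32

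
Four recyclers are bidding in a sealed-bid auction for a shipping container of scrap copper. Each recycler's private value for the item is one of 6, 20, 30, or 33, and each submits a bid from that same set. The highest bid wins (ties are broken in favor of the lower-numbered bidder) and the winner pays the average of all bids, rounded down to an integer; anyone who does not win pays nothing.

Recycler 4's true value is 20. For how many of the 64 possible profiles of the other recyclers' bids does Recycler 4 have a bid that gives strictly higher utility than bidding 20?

9

Others bid (6, 6, 20): truth gives 0; bid 30 gives 5 > 0. Violating.
Others bid (6, 6, 30): truth gives 0; bid 33 gives 2 > 0. Violating.
Others bid (6, 20, 6): truth gives 0; bid 30 gives 5 > 0. Violating.
Others bid (6, 20, 20): truth gives 0; bid 30 gives 1 > 0. Violating.
Others bid (6, 6, 6): truth gives 11; no alternative beats it.
Others bid (6, 6, 33): truth gives 0; no alternative beats it.
(Checking all 64 profiles: 9 have a profitable deviation, 55 do not.)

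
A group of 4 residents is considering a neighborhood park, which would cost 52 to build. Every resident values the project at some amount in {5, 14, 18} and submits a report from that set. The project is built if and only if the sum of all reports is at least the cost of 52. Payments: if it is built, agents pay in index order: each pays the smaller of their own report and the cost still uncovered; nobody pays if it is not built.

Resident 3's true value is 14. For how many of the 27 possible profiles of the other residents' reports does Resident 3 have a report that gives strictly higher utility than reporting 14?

Others report (14, 18, 18): truth gives 0; report 5 gives 9 > 0. Violating.
Others report (18, 14, 18): truth gives 0; report 5 gives 9 > 0. Violating.
Others report (18, 18, 14): truth gives 0; report 5 gives 9 > 0. Violating.
Others report (18, 18, 18): truth gives 0; report 5 gives 9 > 0. Violating.
Others report (5, 5, 5): truth gives 0; no alternative beats it.
Others report (5, 5, 14): truth gives 0; no alternative beats it.
(Checking all 27 profiles: 4 have a profitable deviation, 23 do not.)

4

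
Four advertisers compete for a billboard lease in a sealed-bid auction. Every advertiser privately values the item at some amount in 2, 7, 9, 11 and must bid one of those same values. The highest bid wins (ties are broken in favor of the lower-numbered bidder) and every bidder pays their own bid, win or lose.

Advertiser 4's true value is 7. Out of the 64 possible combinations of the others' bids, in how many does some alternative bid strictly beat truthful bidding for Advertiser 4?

Others bid (2, 2, 7): truth gives -7; bid 2 gives -2 > -7. Violating.
Others bid (2, 2, 9): truth gives -7; bid 2 gives -2 > -7. Violating.
Others bid (2, 2, 11): truth gives -7; bid 2 gives -2 > -7. Violating.
Others bid (2, 7, 2): truth gives -7; bid 2 gives -2 > -7. Violating.
Others bid (2, 2, 2): truth gives 0; no alternative beats it.
(Checking all 64 profiles: 63 have a profitable deviation, 1 does not.)

63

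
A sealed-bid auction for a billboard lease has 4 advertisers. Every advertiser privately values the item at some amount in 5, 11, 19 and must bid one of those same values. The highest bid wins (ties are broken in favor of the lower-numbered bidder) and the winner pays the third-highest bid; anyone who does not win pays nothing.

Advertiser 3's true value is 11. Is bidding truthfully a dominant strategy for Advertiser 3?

No

Consider the case where Advertiser 1 bids 5, Advertiser 2 bids 5 and Advertiser 4 bids 19.
Truthful bid 11: loses, pays 0, utility 0.
Bid 19 instead: wins, pays 5, utility 11 - 5 = 6.
Since 6 > 0, bidding 19 is strictly better here, so truthful bidding is not dominant.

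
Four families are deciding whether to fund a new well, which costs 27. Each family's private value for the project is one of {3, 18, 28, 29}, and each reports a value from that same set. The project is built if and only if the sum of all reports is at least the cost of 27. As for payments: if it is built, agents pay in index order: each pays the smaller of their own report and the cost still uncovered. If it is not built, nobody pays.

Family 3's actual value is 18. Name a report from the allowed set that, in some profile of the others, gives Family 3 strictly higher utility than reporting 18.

3

Suppose Family 1 reports 3, Family 2 reports 3 and Family 4 reports 18.
Report 18: project built, pays 18, utility 18 - 18 = 0.
Report 3: project built, pays 3, utility 18 - 3 = 15.
So reporting 3 beats truth here (15 > 0).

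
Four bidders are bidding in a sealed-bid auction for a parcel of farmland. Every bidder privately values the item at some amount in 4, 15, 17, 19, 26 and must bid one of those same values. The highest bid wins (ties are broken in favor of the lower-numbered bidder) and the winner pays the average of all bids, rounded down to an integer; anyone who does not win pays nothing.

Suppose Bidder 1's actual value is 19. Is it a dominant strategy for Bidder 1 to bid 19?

Consider the case where Bidder 2 bids 4, Bidder 3 bids 4 and Bidder 4 bids 4.
Truthful bid 19: wins, pays 7, utility 19 - 7 = 12.
Bid 4 instead: wins, pays 4, utility 19 - 4 = 15.
Since 15 > 12, bidding 4 is strictly better here, so truthful bidding is not dominant.

No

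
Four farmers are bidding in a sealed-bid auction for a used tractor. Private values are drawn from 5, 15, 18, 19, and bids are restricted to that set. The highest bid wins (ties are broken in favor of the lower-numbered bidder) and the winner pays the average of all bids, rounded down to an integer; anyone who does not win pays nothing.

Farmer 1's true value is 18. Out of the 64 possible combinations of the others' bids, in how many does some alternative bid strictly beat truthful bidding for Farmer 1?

Others bid (5, 5, 5): truth gives 10; bid 5 gives 13 > 10. Violating.
Others bid (5, 5, 19): truth gives 0; bid 19 gives 6 > 0. Violating.
Others bid (5, 15, 15): truth gives 5; bid 15 gives 6 > 5. Violating.
Others bid (5, 15, 19): truth gives 0; bid 19 gives 4 > 0. Violating.
Others bid (5, 5, 15): truth gives 8; no alternative beats it.
Others bid (5, 5, 18): truth gives 7; no alternative beats it.
(Checking all 64 profiles: 31 have a profitable deviation, 33 do not.)

31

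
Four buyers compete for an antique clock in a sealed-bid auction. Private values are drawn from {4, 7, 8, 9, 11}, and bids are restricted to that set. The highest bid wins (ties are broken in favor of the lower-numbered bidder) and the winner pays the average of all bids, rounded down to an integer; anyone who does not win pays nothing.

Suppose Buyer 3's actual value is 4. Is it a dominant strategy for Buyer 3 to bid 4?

Yes

Check each profile of the others' bids and compare truth against every alternative bid.
Others bid (4, 4, 7): truth gives 0, best alternative gives -1.
Others bid (4, 4, 4): truth gives 0, best alternative gives 0.
Others bid (4, 4, 8): truth gives 0, best alternative gives 0.
Others bid (4, 4, 9): truth gives 0, best alternative gives 0.
Others bid (4, 4, 11): truth gives 0, best alternative gives 0.
Others bid (4, 7, 4): truth gives 0, best alternative gives 0.
(Remaining 119 profiles checked similarly; truth is weakly best in each.)
In every case the truthful bid is at least as good as any alternative, so it is a dominant strategy.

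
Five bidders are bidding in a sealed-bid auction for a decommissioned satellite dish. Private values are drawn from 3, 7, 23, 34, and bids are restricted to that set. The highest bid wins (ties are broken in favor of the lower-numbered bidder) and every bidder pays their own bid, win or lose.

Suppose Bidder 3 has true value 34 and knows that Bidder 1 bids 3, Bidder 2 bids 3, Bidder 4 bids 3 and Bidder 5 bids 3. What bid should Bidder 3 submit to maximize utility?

Bid 3: loses but pays 3, utility -3.
Bid 7: wins, pays 7, utility 34 - 7 = 27.
Bid 23: wins, pays 23, utility 34 - 23 = 11.
Bid 34: wins, pays 34, utility 34 - 34 = 0.
The best choice is 7 with utility 27.

7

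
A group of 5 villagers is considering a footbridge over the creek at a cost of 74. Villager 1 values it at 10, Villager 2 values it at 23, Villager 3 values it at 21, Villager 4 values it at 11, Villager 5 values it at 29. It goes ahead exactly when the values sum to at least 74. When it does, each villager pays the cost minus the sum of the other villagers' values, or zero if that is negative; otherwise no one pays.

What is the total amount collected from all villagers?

13

Total value 94 ≥ cost 74, so it is built.
Villager 1: others sum to 84; max(0, 74 - 84) = 0.
Villager 2: others sum to 71; max(0, 74 - 71) = 3.
Villager 3: others sum to 73; max(0, 74 - 73) = 1.
Villager 4: others sum to 83; max(0, 74 - 83) = 0.
Villager 5: others sum to 65; max(0, 74 - 65) = 9.
Total collected = 0 + 3 + 1 + 0 + 9 = 13.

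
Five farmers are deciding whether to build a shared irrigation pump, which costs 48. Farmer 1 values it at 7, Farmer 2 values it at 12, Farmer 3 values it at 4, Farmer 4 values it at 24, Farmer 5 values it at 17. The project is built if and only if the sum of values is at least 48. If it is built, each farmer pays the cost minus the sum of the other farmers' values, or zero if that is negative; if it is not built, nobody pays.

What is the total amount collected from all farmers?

9

Total value 64 ≥ cost 48, so it is built.
Farmer 1: others sum to 57; max(0, 48 - 57) = 0.
Farmer 2: others sum to 52; max(0, 48 - 52) = 0.
Farmer 3: others sum to 60; max(0, 48 - 60) = 0.
Farmer 4: others sum to 40; max(0, 48 - 40) = 8.
Farmer 5: others sum to 47; max(0, 48 - 47) = 1.
Total collected = 0 + 0 + 0 + 8 + 1 = 9.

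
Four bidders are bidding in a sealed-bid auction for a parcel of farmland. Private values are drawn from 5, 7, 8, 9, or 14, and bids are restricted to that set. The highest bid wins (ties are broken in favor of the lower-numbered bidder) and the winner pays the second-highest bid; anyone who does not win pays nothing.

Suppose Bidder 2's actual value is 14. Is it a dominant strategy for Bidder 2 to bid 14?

Check each profile of the others' bids and compare truth against every alternative bid.
Others bid (9, 5, 5): truth gives 5, best alternative gives 0.
Others bid (9, 5, 7): truth gives 5, best alternative gives 0.
Others bid (9, 5, 8): truth gives 5, best alternative gives 0.
Others bid (9, 5, 9): truth gives 5, best alternative gives 0.
Others bid (9, 7, 5): truth gives 5, best alternative gives 0.
Others bid (9, 7, 7): truth gives 5, best alternative gives 0.
(Remaining 119 profiles checked similarly; truth is weakly best in each.)
In every case the truthful bid is at least as good as any alternative, so it is a dominant strategy.

Yes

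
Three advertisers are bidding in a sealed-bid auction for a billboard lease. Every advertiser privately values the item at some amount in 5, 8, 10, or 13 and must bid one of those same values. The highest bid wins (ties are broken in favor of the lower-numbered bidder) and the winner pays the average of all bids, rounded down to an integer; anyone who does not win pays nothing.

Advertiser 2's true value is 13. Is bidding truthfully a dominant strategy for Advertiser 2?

No

Consider the case where Advertiser 1 bids 5 and Advertiser 3 bids 5.
Truthful bid 13: wins, pays 7, utility 13 - 7 = 6.
Bid 8 instead: wins, pays 6, utility 13 - 6 = 7.
Since 7 > 6, bidding 8 is strictly better here, so truthful bidding is not dominant.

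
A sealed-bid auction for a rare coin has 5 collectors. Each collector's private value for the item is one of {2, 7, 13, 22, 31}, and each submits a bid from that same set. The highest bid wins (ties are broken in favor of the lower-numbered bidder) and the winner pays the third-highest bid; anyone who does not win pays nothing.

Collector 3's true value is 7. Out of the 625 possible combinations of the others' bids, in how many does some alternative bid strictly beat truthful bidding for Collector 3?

12

Others bid (2, 2, 2, 13): truth gives 0; bid 13 gives 5 > 0. Violating.
Others bid (2, 2, 2, 22): truth gives 0; bid 22 gives 5 > 0. Violating.
Others bid (2, 2, 2, 31): truth gives 0; bid 31 gives 5 > 0. Violating.
Others bid (2, 2, 13, 2): truth gives 0; bid 13 gives 5 > 0. Violating.
Others bid (2, 2, 2, 2): truth gives 5; no alternative beats it.
Others bid (2, 2, 2, 7): truth gives 5; no alternative beats it.
(Checking all 625 profiles: 12 have a profitable deviation, 613 do not.)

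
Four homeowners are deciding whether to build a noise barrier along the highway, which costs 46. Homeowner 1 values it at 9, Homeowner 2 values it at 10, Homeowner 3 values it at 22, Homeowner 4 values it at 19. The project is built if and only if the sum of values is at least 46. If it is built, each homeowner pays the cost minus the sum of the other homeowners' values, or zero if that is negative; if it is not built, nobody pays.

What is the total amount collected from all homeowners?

Total value 60 ≥ cost 46, so it is built.
Homeowner 1: others sum to 51; max(0, 46 - 51) = 0.
Homeowner 2: others sum to 50; max(0, 46 - 50) = 0.
Homeowner 3: others sum to 38; max(0, 46 - 38) = 8.
Homeowner 4: others sum to 41; max(0, 46 - 41) = 5.
Total collected = 0 + 0 + 8 + 5 = 13.

13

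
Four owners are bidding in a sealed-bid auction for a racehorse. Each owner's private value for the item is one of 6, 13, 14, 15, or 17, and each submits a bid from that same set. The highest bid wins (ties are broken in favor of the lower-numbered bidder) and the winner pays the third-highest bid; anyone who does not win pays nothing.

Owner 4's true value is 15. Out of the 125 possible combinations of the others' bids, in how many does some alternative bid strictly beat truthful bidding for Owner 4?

Others bid (6, 6, 15): truth gives 0; bid 17 gives 9 > 0. Violating.
Others bid (6, 13, 15): truth gives 0; bid 17 gives 2 > 0. Violating.
Others bid (6, 14, 15): truth gives 0; bid 17 gives 1 > 0. Violating.
Others bid (6, 15, 6): truth gives 0; bid 17 gives 9 > 0. Violating.
Others bid (6, 6, 6): truth gives 9; no alternative beats it.
Others bid (6, 6, 13): truth gives 9; no alternative beats it.
(Checking all 125 profiles: 27 have a profitable deviation, 98 do not.)

27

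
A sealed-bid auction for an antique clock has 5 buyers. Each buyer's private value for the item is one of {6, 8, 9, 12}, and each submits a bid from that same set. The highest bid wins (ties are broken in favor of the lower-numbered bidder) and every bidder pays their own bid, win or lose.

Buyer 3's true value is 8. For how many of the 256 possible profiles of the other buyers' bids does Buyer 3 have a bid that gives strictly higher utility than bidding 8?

252

Others bid (6, 6, 6, 9): truth gives -8; bid 9 gives -1 > -8. Violating.
Others bid (6, 6, 6, 12): truth gives -8; bid 12 gives -4 > -8. Violating.
Others bid (6, 6, 8, 9): truth gives -8; bid 9 gives -1 > -8. Violating.
Others bid (6, 6, 8, 12): truth gives -8; bid 12 gives -4 > -8. Violating.
Others bid (6, 6, 6, 6): truth gives 0; no alternative beats it.
Others bid (6, 6, 6, 8): truth gives 0; no alternative beats it.
(Checking all 256 profiles: 252 have a profitable deviation, 4 do not.)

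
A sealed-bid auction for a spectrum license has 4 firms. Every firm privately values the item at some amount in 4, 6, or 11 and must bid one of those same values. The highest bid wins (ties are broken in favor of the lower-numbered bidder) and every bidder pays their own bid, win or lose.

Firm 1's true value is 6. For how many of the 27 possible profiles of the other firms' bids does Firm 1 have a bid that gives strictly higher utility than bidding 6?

Others bid (4, 4, 4): truth gives 0; bid 4 gives 2 > 0. Violating.
Others bid (4, 4, 11): truth gives -6; bid 4 gives -4 > -6. Violating.
Others bid (4, 6, 11): truth gives -6; bid 4 gives -4 > -6. Violating.
Others bid (4, 11, 4): truth gives -6; bid 4 gives -4 > -6. Violating.
Others bid (4, 4, 6): truth gives 0; no alternative beats it.
Others bid (4, 6, 4): truth gives 0; no alternative beats it.
(Checking all 27 profiles: 20 have a profitable deviation, 7 do not.)

20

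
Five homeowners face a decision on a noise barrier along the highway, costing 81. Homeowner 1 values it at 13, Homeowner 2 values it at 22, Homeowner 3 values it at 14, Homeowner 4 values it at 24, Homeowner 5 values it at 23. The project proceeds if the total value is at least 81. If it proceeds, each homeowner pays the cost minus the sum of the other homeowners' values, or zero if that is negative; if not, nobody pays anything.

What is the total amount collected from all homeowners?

24

Total value 96 ≥ cost 81, so it is built.
Homeowner 1: others sum to 83; max(0, 81 - 83) = 0.
Homeowner 2: others sum to 74; max(0, 81 - 74) = 7.
Homeowner 3: others sum to 82; max(0, 81 - 82) = 0.
Homeowner 4: others sum to 72; max(0, 81 - 72) = 9.
Homeowner 5: others sum to 73; max(0, 81 - 73) = 8.
Total collected = 0 + 7 + 0 + 9 + 8 = 24.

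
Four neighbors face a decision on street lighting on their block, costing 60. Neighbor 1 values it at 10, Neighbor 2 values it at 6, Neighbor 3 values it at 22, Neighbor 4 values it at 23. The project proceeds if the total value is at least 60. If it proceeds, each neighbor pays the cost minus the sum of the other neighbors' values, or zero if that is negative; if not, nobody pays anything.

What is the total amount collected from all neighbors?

Total value 61 ≥ cost 60, so it is built.
Neighbor 1: others sum to 51; max(0, 60 - 51) = 9.
Neighbor 2: others sum to 55; max(0, 60 - 55) = 5.
Neighbor 3: others sum to 39; max(0, 60 - 39) = 21.
Neighbor 4: others sum to 38; max(0, 60 - 38) = 22.
Total collected = 9 + 5 + 21 + 22 = 57.

57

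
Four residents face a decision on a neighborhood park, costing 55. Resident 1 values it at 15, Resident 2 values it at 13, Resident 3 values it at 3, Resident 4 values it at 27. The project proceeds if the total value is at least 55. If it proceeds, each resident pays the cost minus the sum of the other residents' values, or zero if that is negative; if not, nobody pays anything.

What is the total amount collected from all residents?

46

Total value 58 ≥ cost 55, so it is built.
Resident 1: others sum to 43; max(0, 55 - 43) = 12.
Resident 2: others sum to 45; max(0, 55 - 45) = 10.
Resident 3: others sum to 55; max(0, 55 - 55) = 0.
Resident 4: others sum to 31; max(0, 55 - 31) = 24.
Total collected = 12 + 10 + 0 + 24 = 46.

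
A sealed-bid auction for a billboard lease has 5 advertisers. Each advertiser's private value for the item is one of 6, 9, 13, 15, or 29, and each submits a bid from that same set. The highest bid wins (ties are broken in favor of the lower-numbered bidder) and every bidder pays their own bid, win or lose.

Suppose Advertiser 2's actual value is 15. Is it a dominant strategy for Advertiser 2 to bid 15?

No

Consider the case where Advertiser 1 bids 6, Advertiser 3 bids 6, Advertiser 4 bids 6 and Advertiser 5 bids 6.
Truthful bid 15: wins, pays 15, utility 15 - 15 = 0.
Bid 9 instead: wins, pays 9, utility 15 - 9 = 6.
Since 6 > 0, bidding 9 is strictly better here, so truthful bidding is not dominant.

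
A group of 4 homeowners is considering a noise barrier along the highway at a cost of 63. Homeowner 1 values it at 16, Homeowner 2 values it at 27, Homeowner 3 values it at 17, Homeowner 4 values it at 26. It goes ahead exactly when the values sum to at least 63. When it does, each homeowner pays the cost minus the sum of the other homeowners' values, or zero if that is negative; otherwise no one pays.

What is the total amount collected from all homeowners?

7

Total value 86 ≥ cost 63, so it is built.
Homeowner 1: others sum to 70; max(0, 63 - 70) = 0.
Homeowner 2: others sum to 59; max(0, 63 - 59) = 4.
Homeowner 3: others sum to 69; max(0, 63 - 69) = 0.
Homeowner 4: others sum to 60; max(0, 63 - 60) = 3.
Total collected = 0 + 4 + 0 + 3 = 7.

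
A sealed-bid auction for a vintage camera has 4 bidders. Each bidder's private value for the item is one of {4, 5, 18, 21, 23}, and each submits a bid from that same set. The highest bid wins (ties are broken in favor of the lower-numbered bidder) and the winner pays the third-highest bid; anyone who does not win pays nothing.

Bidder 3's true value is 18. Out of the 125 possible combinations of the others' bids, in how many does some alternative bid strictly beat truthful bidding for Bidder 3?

24

Others bid (4, 4, 21): truth gives 0; bid 21 gives 14 > 0. Violating.
Others bid (4, 4, 23): truth gives 0; bid 23 gives 14 > 0. Violating.
Others bid (4, 5, 21): truth gives 0; bid 21 gives 13 > 0. Violating.
Others bid (4, 5, 23): truth gives 0; bid 23 gives 13 > 0. Violating.
Others bid (4, 4, 4): truth gives 14; no alternative beats it.
Others bid (4, 4, 5): truth gives 14; no alternative beats it.
(Checking all 125 profiles: 24 have a profitable deviation, 101 do not.)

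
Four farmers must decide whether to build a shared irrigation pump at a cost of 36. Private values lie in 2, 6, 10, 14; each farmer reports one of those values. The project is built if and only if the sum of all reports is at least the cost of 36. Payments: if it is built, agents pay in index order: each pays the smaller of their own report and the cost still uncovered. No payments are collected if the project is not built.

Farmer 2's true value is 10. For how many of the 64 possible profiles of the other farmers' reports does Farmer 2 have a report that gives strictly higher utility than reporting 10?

20

Others report (2, 14, 14): truth gives 0; report 6 gives 4 > 0. Violating.
Others report (6, 10, 14): truth gives 0; report 6 gives 4 > 0. Violating.
Others report (6, 14, 10): truth gives 0; report 6 gives 4 > 0. Violating.
Others report (6, 14, 14): truth gives 0; report 2 gives 8 > 0. Violating.
Others report (2, 2, 2): truth gives 0; no alternative beats it.
Others report (2, 2, 6): truth gives 0; no alternative beats it.
(Checking all 64 profiles: 20 have a profitable deviation, 44 do not.)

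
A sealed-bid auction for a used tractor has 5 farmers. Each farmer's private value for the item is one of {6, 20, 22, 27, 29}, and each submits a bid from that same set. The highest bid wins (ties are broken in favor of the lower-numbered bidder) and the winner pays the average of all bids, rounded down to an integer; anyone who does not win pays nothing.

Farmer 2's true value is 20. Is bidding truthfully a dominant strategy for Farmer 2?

Consider the case where Farmer 1 bids 6, Farmer 3 bids 6, Farmer 4 bids 6 and Farmer 5 bids 22.
Truthful bid 20: loses, pays 0, utility 0.
Bid 22 instead: wins, pays 12, utility 20 - 12 = 8.
Since 8 > 0, bidding 22 is strictly better here, so truthful bidding is not dominant.

No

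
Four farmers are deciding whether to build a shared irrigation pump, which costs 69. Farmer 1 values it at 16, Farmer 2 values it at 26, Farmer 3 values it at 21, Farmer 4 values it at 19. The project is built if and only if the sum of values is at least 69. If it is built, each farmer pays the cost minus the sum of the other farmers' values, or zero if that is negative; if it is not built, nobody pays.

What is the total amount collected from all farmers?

Total value 82 ≥ cost 69, so it is built.
Farmer 1: others sum to 66; max(0, 69 - 66) = 3.
Farmer 2: others sum to 56; max(0, 69 - 56) = 13.
Farmer 3: others sum to 61; max(0, 69 - 61) = 8.
Farmer 4: others sum to 63; max(0, 69 - 63) = 6.
Total collected = 3 + 13 + 8 + 6 = 30.

30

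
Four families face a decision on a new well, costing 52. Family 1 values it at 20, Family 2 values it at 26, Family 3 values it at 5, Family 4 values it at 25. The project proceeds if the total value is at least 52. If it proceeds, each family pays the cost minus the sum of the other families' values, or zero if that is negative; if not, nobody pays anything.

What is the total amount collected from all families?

3

Total value 76 ≥ cost 52, so it is built.
Family 1: others sum to 56; max(0, 52 - 56) = 0.
Family 2: others sum to 50; max(0, 52 - 50) = 2.
Family 3: others sum to 71; max(0, 52 - 71) = 0.
Family 4: others sum to 51; max(0, 52 - 51) = 1.
Total collected = 0 + 2 + 0 + 1 = 3.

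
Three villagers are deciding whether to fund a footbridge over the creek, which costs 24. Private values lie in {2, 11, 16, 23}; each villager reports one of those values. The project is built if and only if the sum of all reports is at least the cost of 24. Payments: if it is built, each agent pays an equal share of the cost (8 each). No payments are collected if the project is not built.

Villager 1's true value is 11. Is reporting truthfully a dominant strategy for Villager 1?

No

Consider the case where Villager 2 reports 2 and Villager 3 reports 2.
Truthful report 11: project not built, utility 0.
Report 23 instead: project built, pays 8, utility 11 - 8 = 3.
Since 3 > 0, reporting 23 is strictly better here, so truthful reporting is not dominant.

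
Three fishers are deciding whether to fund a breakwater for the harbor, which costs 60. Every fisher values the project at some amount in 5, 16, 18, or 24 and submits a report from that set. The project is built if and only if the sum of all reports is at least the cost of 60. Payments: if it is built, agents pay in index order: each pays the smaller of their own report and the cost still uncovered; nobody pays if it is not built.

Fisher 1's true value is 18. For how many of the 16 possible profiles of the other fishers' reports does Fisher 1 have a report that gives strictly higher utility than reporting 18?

Others report (24, 24): truth gives 0; report 16 gives 2 > 0. Violating.
Others report (5, 5): truth gives 0; no alternative beats it.
Others report (5, 16): truth gives 0; no alternative beats it.
(Checking all 16 profiles: 1 has a profitable deviation, 15 do not.)

1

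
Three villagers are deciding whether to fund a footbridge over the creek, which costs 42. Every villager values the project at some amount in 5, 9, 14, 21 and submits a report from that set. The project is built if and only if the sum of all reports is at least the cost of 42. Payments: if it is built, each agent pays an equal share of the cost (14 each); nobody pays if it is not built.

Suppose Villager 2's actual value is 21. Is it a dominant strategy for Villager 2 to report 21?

Check each profile of the others' reports and compare truth against every alternative report.
Others report (5, 21): truth gives 7, best alternative gives 0.
Others report (9, 14): truth gives 7, best alternative gives 0.
Others report (14, 9): truth gives 7, best alternative gives 0.
Others report (21, 5): truth gives 7, best alternative gives 0.
Others report (9, 21): truth gives 7, best alternative gives 7.
Others report (14, 14): truth gives 7, best alternative gives 7.
(Remaining 10 profiles checked similarly; truth is weakly best in each.)
In every case the truthful report is at least as good as any alternative, so it is a dominant strategy.

Yes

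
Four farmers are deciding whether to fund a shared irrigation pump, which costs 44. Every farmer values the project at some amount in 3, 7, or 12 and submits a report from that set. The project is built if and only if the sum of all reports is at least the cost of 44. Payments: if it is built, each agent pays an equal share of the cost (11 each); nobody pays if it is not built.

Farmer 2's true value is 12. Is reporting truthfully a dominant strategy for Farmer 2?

Yes

Check each profile of the others' reports and compare truth against every alternative report.
Others report (12, 12, 12): truth gives 1, best alternative gives 0.
Others report (3, 3, 3): truth gives 0, best alternative gives 0.
Others report (3, 3, 7): truth gives 0, best alternative gives 0.
Others report (3, 3, 12): truth gives 0, best alternative gives 0.
Others report (3, 7, 3): truth gives 0, best alternative gives 0.
Others report (3, 7, 7): truth gives 0, best alternative gives 0.
(Remaining 21 profiles checked similarly; truth is weakly best in each.)
In every case the truthful report is at least as good as any alternative, so it is a dominant strategy.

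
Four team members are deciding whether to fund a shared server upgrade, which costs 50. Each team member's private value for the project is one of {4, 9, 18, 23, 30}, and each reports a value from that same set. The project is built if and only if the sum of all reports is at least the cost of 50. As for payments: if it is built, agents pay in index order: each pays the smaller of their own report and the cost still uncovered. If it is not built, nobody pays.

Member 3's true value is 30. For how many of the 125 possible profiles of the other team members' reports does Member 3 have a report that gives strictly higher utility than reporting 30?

Others report (4, 4, 23): truth gives 0; report 23 gives 7 > 0. Violating.
Others report (4, 4, 30): truth gives 0; report 18 gives 12 > 0. Violating.
Others report (4, 9, 18): truth gives 0; report 23 gives 7 > 0. Violating.
Others report (4, 9, 23): truth gives 0; report 18 gives 12 > 0. Violating.
Others report (4, 4, 4): truth gives 0; no alternative beats it.
Others report (4, 4, 9): truth gives 0; no alternative beats it.
(Checking all 125 profiles: 74 have a profitable deviation, 51 do not.)

74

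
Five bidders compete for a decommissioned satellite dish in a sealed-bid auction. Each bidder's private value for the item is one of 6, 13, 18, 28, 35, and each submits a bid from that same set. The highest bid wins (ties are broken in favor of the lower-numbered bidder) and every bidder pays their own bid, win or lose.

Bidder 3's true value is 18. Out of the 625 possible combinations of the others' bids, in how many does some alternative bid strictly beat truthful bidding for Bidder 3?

593

Others bid (6, 6, 6, 6): truth gives 0; bid 13 gives 5 > 0. Violating.
Others bid (6, 6, 6, 13): truth gives 0; bid 13 gives 5 > 0. Violating.
Others bid (6, 6, 6, 28): truth gives -18; bid 6 gives -6 > -18. Violating.
Others bid (6, 6, 6, 35): truth gives -18; bid 6 gives -6 > -18. Violating.
Others bid (6, 6, 6, 18): truth gives 0; no alternative beats it.
Others bid (6, 6, 13, 18): truth gives 0; no alternative beats it.
(Checking all 625 profiles: 593 have a profitable deviation, 32 do not.)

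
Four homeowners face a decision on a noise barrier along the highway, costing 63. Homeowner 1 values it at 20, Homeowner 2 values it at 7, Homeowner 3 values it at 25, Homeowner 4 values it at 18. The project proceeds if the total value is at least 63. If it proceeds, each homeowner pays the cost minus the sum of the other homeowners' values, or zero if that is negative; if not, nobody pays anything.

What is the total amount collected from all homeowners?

42

Total value 70 ≥ cost 63, so it is built.
Homeowner 1: others sum to 50; max(0, 63 - 50) = 13.
Homeowner 2: others sum to 63; max(0, 63 - 63) = 0.
Homeowner 3: others sum to 45; max(0, 63 - 45) = 18.
Homeowner 4: others sum to 52; max(0, 63 - 52) = 11.
Total collected = 13 + 0 + 18 + 11 = 42.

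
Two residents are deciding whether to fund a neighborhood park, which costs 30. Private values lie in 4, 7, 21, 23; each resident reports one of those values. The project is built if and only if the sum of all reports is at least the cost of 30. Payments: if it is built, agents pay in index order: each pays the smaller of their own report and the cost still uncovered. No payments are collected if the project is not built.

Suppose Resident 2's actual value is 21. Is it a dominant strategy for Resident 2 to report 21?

Check each profile of the others' reports and compare truth against every alternative report.
Others report (23): truth gives 14, best alternative gives 14.
Others report (21): truth gives 12, best alternative gives 12.
Others report (4): truth gives 0, best alternative gives 0.
Others report (7): truth gives 0, best alternative gives 0.
In every case the truthful report is at least as good as any alternative, so it is a dominant strategy.

Yes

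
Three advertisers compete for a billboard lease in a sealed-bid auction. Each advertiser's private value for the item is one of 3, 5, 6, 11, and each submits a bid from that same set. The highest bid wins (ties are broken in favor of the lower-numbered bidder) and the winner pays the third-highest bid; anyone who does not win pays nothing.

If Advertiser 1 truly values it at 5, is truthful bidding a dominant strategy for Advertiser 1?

No

Consider the case where Advertiser 2 bids 3 and Advertiser 3 bids 6.
Truthful bid 5: loses, pays 0, utility 0.
Bid 6 instead: wins, pays 3, utility 5 - 3 = 2.
Since 2 > 0, bidding 6 is strictly better here, so truthful bidding is not dominant.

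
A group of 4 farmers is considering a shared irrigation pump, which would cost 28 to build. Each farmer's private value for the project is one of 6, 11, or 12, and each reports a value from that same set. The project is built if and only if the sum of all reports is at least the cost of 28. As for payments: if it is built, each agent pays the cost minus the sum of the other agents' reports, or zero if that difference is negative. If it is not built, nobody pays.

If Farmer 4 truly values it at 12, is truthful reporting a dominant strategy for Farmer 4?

Check each profile of the others' reports and compare truth against every alternative report.
Others report (6, 11, 11): truth gives 12, best alternative gives 12.
Others report (6, 11, 12): truth gives 12, best alternative gives 12.
Others report (6, 12, 11): truth gives 12, best alternative gives 12.
Others report (6, 12, 12): truth gives 12, best alternative gives 12.
Others report (11, 6, 11): truth gives 12, best alternative gives 12.
Others report (11, 6, 12): truth gives 12, best alternative gives 12.
(Remaining 21 profiles checked similarly; truth is weakly best in each.)
In every case the truthful report is at least as good as any alternative, so it is a dominant strategy.

Yes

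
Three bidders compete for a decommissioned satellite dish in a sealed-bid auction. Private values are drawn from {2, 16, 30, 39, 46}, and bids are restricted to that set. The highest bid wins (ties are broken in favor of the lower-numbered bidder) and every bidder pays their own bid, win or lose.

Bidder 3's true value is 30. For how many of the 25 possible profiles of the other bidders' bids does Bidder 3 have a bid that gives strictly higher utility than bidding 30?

Others bid (2, 2): truth gives 0; bid 16 gives 14 > 0. Violating.
Others bid (2, 30): truth gives -30; bid 2 gives -2 > -30. Violating.
Others bid (2, 39): truth gives -30; bid 2 gives -2 > -30. Violating.
Others bid (2, 46): truth gives -30; bid 2 gives -2 > -30. Violating.
Others bid (2, 16): truth gives 0; no alternative beats it.
Others bid (16, 2): truth gives 0; no alternative beats it.
(Checking all 25 profiles: 22 have a profitable deviation, 3 do not.)

22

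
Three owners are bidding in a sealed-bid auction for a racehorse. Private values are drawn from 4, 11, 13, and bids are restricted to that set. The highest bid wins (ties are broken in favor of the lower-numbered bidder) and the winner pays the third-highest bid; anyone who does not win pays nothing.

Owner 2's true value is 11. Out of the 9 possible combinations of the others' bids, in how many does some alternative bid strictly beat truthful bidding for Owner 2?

Others bid (4, 13): truth gives 0; bid 13 gives 7 > 0. Violating.
Others bid (11, 4): truth gives 0; bid 13 gives 7 > 0. Violating.
Others bid (4, 4): truth gives 7; no alternative beats it.
Others bid (4, 11): truth gives 7; no alternative beats it.
(Checking all 9 profiles: 2 have a profitable deviation, 7 do not.)

2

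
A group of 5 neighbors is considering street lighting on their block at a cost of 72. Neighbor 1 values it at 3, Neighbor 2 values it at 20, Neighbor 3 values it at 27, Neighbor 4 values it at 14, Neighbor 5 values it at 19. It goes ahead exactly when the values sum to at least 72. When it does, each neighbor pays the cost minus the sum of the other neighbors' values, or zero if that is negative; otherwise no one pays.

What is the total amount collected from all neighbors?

36

Total value 83 ≥ cost 72, so it is built.
Neighbor 1: others sum to 80; max(0, 72 - 80) = 0.
Neighbor 2: others sum to 63; max(0, 72 - 63) = 9.
Neighbor 3: others sum to 56; max(0, 72 - 56) = 16.
Neighbor 4: others sum to 69; max(0, 72 - 69) = 3.
Neighbor 5: others sum to 64; max(0, 72 - 64) = 8.
Total collected = 0 + 9 + 16 + 3 + 8 = 36.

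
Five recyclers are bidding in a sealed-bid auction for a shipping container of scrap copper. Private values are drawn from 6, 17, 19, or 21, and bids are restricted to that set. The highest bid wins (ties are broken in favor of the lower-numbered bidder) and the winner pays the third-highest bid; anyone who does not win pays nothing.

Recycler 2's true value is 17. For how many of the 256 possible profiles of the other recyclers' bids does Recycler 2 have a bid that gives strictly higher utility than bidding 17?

8

Others bid (6, 6, 6, 19): truth gives 0; bid 19 gives 11 > 0. Violating.
Others bid (6, 6, 6, 21): truth gives 0; bid 21 gives 11 > 0. Violating.
Others bid (6, 6, 19, 6): truth gives 0; bid 19 gives 11 > 0. Violating.
Others bid (6, 6, 21, 6): truth gives 0; bid 21 gives 11 > 0. Violating.
Others bid (6, 6, 6, 6): truth gives 11; no alternative beats it.
Others bid (6, 6, 6, 17): truth gives 11; no alternative beats it.
(Checking all 256 profiles: 8 have a profitable deviation, 248 do not.)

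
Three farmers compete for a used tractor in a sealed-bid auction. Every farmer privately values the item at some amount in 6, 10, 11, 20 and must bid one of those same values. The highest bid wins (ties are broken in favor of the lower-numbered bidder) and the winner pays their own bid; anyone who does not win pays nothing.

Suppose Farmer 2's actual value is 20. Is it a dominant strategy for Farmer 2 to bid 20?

Consider the case where Farmer 1 bids 6 and Farmer 3 bids 6.
Truthful bid 20: wins, pays 20, utility 20 - 20 = 0.
Bid 10 instead: wins, pays 10, utility 20 - 10 = 10.
Since 10 > 0, bidding 10 is strictly better here, so truthful bidding is not dominant.

No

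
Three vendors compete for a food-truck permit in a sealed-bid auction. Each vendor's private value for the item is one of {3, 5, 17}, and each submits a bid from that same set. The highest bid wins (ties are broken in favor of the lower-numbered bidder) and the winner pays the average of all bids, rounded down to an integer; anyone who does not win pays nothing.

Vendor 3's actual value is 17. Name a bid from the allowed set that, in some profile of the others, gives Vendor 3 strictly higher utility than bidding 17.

5

Suppose Vendor 1 bids 3 and Vendor 2 bids 3.
Bid 17: wins, pays 7, utility 17 - 7 = 10.
Bid 5: wins, pays 3, utility 17 - 3 = 14.
So bidding 5 beats truth here (14 > 10).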